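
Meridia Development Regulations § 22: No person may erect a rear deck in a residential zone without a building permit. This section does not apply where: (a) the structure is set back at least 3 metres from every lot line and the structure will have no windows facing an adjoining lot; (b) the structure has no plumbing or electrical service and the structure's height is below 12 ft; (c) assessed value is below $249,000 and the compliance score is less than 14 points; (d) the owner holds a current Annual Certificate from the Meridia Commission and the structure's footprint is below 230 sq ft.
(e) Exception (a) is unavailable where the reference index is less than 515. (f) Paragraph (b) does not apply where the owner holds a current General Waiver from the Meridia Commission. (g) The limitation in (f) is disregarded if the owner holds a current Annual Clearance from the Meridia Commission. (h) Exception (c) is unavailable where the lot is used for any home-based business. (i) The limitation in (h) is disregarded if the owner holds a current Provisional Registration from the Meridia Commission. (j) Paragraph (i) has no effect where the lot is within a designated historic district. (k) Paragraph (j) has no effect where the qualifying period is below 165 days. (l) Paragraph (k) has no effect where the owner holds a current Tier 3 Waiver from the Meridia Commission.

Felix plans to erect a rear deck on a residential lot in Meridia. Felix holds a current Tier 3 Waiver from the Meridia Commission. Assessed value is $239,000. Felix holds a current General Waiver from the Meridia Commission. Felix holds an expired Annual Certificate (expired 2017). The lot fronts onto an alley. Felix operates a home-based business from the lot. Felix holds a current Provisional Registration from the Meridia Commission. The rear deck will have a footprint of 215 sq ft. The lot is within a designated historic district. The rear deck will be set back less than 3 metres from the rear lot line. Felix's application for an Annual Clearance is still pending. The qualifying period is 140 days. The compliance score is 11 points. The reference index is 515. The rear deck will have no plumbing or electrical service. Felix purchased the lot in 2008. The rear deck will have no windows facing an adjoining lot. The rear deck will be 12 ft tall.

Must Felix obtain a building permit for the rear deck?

Exception (a) does not apply: the rear setback is under 3 m.
Exception (b) fails — the structure's height is 12 ft, not below 12 ft.
Exception (c) is satisfied on its face — assessed value is $239,000, below the $249,000 limit; the compliance score is 11 points, less than the 14 points limit. But applying paragraphs (h)–(l): (h) is triggered — a home-based business operates on the lot. (i) would limit (h) — a current Provisional Registration is held — but (j) sets (i) aside: (j) operates against (i): the lot is in a historic district. (k) would limit (j) — the qualifying period is 140 days, below the 165 days limit — but (l) sets (k) aside: (l) operates against (k): a current Tier 3 Waiver is held. (c) is therefore removed.
Exception (d) requires that the owner holds a current Annual Certificate from the Meridia Commission; but no current Annual Certificate is held, so (d) is unavailable.
No exception is made out. Felix falls within the general rule.

Yes — Felix must obtain a building permit.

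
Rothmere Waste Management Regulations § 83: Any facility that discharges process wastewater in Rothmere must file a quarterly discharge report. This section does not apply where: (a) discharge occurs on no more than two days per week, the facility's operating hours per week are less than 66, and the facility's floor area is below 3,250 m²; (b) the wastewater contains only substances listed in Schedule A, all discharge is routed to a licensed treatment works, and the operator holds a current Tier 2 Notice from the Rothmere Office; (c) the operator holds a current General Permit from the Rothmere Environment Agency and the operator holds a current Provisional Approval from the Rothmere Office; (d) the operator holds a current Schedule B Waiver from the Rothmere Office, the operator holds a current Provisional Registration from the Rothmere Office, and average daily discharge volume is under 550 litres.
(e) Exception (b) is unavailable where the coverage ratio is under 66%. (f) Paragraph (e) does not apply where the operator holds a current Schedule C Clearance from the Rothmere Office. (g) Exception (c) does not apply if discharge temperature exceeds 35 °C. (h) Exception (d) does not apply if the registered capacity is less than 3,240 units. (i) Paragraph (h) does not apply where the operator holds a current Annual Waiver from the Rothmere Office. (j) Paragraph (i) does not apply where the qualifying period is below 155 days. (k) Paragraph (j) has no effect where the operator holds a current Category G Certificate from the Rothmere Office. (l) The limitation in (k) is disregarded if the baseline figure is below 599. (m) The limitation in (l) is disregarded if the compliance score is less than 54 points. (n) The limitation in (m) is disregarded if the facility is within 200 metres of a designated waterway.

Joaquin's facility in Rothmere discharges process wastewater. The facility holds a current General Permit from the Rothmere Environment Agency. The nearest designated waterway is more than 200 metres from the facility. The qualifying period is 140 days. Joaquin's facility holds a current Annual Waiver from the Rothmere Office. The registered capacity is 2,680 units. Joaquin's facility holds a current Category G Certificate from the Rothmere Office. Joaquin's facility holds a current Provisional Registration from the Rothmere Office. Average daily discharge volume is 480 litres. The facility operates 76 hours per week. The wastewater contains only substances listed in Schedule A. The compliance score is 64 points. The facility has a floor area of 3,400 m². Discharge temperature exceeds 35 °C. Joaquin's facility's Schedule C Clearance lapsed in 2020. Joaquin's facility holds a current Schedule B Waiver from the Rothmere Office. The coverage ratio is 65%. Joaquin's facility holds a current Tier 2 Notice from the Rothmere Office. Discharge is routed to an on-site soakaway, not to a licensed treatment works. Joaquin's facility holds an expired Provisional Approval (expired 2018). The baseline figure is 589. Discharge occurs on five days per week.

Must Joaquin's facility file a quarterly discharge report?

Exception (a) fails — discharge occurs on five days per week.
Exception (b) does not apply: discharge is not routed to a licensed treatment works.
Exception (c) does not apply: there is no Provisional Approval in force.
Exception (d)'s conditions are all satisfied: a current Schedule B Waiver is held; a current Provisional Registration is held; average daily discharge volume is 480 litres, under the 550 litres limit. Turning to paragraphs (h)–(n): (h) operates — the registered capacity is 2,680 units, less than the 3,240 units limit. (i) would limit (h) — a current Annual Waiver is held — but (j) sets (i) aside: (j) is triggered — the qualifying period is 140 days, below the 155 days limit. (k) operates (a current Category G Certificate is held), but is itself disapplied by (l): (l) operates against (k): the baseline figure is 589, below the 599 limit. (m), which would lift (l), is inapplicable — the compliance score is 64 points, not less than 54 points. (d) is therefore removed.
None of the exceptions is available; § 83 applies in full.

Yes — Joaquin's facility must file a quarterly discharge report.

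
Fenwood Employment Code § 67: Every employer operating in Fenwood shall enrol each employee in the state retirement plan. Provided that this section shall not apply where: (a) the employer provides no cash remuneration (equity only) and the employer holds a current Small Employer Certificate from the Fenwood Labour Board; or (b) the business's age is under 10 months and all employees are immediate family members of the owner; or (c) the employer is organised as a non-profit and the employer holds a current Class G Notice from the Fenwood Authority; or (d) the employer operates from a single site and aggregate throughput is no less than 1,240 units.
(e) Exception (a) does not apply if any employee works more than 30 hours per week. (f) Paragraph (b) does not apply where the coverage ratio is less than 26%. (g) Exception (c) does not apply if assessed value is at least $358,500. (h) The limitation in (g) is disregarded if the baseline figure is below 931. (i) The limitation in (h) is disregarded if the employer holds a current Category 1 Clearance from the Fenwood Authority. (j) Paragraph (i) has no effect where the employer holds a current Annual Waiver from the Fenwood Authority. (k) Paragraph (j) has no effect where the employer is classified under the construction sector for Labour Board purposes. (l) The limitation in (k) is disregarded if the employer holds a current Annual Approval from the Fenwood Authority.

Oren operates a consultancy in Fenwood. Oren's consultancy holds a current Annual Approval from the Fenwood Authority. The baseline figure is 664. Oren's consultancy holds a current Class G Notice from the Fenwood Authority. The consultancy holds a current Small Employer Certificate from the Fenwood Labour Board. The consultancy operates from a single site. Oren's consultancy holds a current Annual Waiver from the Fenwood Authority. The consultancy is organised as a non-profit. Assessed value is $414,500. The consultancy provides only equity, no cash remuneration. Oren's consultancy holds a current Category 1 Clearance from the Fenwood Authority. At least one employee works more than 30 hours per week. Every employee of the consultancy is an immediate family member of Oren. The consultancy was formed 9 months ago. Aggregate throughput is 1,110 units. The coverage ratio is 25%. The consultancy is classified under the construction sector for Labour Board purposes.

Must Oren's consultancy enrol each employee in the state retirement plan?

Exception (a)'s conditions are all satisfied: remuneration is equity-only; a current Small Employer Certificate is held. Turning to paragraph (e): (e) operates — at least one employee exceeds 30 hours/week. So (a) is unavailable.
All of (b)'s requirements are met (the business's age is 9 months, under the 10 months limit; every employee is an immediate family member). However, paragraph (f) must be considered: (f) operates — the coverage ratio is 25%, less than the 26% limit. Exception (b) does not apply.
All of (c)'s requirements are met (the employer is a non-profit; a current Class G Notice is held). Under paragraphs (g)–(l): (g) would limit (c) — assessed value is $414,500, meeting the $358,500 threshold — but (h) sets (g) aside: (h) is engaged — the baseline figure is 664, below the 931 limit. (i) is engaged (a current Category 1 Clearance is held), but is displaced by (j): (j) is engaged — a current Annual Waiver is held. (k) operates (the consultancy is classified under the construction sector), but yields to (l): (l) is engaged — a current Annual Approval is held. So (c) applies.
Exception (d) fails — aggregate throughput is 1,110 units, short of 1,240 units.

No — exception (c) applies; Oren's consultancy is not required to enrol each employee in the state retirement plan.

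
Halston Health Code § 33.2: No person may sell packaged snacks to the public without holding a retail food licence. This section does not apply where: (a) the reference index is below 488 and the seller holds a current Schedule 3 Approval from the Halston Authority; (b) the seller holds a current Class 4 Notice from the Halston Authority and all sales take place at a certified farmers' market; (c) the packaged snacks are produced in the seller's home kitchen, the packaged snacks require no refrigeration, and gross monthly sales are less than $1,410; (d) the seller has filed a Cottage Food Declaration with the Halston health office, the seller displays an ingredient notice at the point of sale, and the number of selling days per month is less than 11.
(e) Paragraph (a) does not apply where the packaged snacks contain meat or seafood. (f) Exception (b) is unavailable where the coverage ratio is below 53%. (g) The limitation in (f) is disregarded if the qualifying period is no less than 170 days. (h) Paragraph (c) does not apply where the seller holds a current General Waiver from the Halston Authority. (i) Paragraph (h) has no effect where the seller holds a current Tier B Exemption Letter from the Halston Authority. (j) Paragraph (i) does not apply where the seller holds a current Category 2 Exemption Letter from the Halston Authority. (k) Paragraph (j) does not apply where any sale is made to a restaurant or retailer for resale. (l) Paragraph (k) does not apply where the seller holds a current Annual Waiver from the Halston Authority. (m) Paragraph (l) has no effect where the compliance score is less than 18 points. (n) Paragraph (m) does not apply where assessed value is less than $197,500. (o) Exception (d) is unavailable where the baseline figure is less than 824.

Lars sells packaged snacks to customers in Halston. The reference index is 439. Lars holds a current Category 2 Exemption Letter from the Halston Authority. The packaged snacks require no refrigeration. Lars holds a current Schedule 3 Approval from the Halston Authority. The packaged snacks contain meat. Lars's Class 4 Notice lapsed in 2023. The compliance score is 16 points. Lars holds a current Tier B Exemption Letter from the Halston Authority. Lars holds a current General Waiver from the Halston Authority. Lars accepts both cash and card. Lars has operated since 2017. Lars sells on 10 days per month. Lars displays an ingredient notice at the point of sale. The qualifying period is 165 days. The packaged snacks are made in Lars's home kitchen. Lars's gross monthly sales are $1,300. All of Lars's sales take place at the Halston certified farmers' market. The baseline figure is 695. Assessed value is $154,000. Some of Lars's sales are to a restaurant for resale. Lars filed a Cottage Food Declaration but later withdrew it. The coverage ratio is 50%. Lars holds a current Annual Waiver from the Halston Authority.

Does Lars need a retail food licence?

Exception (a)'s conditions are all satisfied: the reference index is 439, below the 488 limit; a current Schedule 3 Approval is held. Turning to paragraph (e): (e) operates against (a): the packaged snacks contain meat. Exception (a) does not apply.
Exception (b) fails — there is no Class 4 Notice in force.
Exception (c)'s conditions are all satisfied: the packaged snacks are home-kitchen produced; the packaged snacks are shelf-stable; gross monthly sales are $1,300, less than the $1,410 limit. However, paragraphs (h)–(n) must be considered: (h) operates against (c): a current General Waiver is held. (i) operates (a current Tier B Exemption Letter is held), but is set aside by (j): (j) is triggered — a current Category 2 Exemption Letter is held. (k) applies (some sales are to a restaurant for resale), but is overridden by (l): (l) applies — a current Annual Waiver is held. (m) would limit (l) — the compliance score is 16 points, less than the 18 points limit — but (n) sets (m) aside: (n) operates against (m): assessed value is $154,000, less than the $197,500 limit. Exception (c) does not apply.
Exception (d) fails — the Cottage Food Declaration was withdrawn.
No exception displaces § 33.2.

Yes — Lars must hold a retail food licence.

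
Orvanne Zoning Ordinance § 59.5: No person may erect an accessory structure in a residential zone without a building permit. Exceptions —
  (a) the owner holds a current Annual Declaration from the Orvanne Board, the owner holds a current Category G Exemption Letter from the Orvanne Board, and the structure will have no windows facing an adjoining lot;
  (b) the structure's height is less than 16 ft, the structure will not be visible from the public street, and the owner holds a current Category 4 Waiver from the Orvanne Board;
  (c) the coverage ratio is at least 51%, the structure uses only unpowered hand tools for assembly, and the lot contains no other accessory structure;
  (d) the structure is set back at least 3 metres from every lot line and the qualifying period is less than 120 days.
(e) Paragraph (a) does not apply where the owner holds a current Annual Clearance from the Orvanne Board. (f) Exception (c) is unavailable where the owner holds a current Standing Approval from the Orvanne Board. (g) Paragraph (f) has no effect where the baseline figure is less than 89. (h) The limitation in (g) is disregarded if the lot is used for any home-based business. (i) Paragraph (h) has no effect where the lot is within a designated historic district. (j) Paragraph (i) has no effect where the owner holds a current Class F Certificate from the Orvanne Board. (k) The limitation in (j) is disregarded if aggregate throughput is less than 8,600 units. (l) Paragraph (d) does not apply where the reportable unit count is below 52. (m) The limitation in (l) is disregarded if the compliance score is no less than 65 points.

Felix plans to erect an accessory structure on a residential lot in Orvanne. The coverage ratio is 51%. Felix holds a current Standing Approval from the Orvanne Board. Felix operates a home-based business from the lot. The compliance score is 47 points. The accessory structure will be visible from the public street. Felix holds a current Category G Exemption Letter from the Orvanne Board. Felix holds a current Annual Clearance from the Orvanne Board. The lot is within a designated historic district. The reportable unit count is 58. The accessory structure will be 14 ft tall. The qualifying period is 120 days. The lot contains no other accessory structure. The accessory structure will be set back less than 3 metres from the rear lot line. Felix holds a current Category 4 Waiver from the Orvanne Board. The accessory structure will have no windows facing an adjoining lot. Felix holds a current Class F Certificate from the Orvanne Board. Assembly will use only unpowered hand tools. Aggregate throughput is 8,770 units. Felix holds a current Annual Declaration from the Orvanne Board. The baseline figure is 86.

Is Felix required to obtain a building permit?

Yes — Felix must obtain a building permit.

Exception (a) is satisfied on its face — a current Annual Declaration is held; a current Category G Exemption Letter is held; no windows face an adjoining lot. But: (e) operates against (a): a current Annual Clearance is held. (a) is therefore removed.
Exception (b) requires that the structure will not be visible from the public street; but the structure will be visible from the street, so (b) is unavailable.
Exception (c) is satisfied on its face — the coverage ratio is 51%, meeting the 51% threshold; assembly uses only hand tools; the lot has no other accessory structure. However, paragraphs (f)–(k) must be considered: (f) operates against (c): a current Standing Approval is held. (g) applies (the baseline figure is 86, less than the 89 limit), but is itself disapplied by (h): (h) is engaged — a home-based business operates on the lot. (i) would limit (h) — the lot is in a historic district — but (j) sets (i) aside: (j) operates against (i): a current Class F Certificate is held. (k), which would lift (j), is not triggered — aggregate throughput is 8,770 units, not less than 8,600 units. So (c) is unavailable.
Exception (d) does not apply: the rear setback is under 3 m.
No exception is made out. Felix falls within the general rule.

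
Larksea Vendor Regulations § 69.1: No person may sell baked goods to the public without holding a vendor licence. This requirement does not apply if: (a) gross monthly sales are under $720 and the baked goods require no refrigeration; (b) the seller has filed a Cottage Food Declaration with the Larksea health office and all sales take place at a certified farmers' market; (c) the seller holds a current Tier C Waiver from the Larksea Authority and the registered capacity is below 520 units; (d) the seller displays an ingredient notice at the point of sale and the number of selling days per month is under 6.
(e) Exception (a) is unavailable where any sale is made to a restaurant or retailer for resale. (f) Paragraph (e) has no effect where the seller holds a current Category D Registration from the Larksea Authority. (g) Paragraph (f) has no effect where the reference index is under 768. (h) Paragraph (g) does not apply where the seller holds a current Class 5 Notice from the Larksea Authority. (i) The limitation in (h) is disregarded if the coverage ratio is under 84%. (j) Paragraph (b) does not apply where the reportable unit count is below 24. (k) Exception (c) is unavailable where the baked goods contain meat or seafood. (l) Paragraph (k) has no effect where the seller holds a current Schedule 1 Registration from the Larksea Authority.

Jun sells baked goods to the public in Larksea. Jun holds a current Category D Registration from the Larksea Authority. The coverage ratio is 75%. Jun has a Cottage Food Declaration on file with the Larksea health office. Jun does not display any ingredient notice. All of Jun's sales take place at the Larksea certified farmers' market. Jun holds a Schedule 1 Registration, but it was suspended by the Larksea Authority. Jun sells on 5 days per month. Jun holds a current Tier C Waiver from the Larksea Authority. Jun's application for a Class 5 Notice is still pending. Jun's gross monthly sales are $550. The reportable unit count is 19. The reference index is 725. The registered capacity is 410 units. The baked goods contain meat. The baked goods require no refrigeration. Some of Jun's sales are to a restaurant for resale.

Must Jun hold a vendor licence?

Yes — Jun must hold a vendor licence.

Exception (a) is satisfied on its face — gross monthly sales are $550, under the $720 limit; the baked goods are shelf-stable. Turning to paragraphs (e)–(i): (e) applies — some sales are to a restaurant for resale. (f) would limit (e) — a current Category D Registration is held — but (g) sets (f) aside: (g) operates against (f): the reference index is 725, under the 768 limit. (h), which would lift (g), does not operate here — there is no Class 5 Notice in force. Exception (a) does not apply.
Exception (b)'s conditions are all satisfied: a Cottage Food Declaration is on file; all sales are at a certified farmers' market. Turning to paragraph (j): (j) operates against (b): the reportable unit count is 19, below the 24 limit. Exception (b) does not apply.
Exception (c) is satisfied on its face — a current Tier C Waiver is held; the registered capacity is 410 units, below the 520 units limit. But applying paragraphs (k)–(l): (k) operates against (c): the baked goods contain meat. (l), which would lift (k), is not triggered — there is no Schedule 1 Registration in force. (c) is therefore removed.
Exception (d) does not apply: no ingredient notice is displayed.
No exception is made out. Jun falls within the general rule.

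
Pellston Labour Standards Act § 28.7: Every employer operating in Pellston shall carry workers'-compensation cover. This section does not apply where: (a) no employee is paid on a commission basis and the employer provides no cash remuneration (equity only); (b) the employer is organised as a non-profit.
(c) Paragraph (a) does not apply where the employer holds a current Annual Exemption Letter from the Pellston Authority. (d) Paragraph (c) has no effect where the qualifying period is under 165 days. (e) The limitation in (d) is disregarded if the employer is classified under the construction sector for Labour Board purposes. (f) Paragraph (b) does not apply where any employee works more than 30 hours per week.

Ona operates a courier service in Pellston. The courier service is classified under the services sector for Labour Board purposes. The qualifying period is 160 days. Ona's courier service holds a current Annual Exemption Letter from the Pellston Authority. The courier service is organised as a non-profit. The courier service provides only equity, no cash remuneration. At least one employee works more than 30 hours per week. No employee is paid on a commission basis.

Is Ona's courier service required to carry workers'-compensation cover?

All of (a)'s requirements are met (no employee is paid on commission; remuneration is equity-only). Under paragraphs (c)–(e): (c) would limit (a) — a current Annual Exemption Letter is held — but (d) sets (c) aside: (d) operates against (c): the qualifying period is 160 days, under the 165 days limit. (e) is not triggered (the courier service is classified under the services sector), so (d) stands. Exception (a) stands.
All of (b)'s requirements are met (the employer is a non-profit). But: (f) is triggered — at least one employee exceeds 30 hours/week. Exception (b) does not apply.

No — exception (a) applies; Ona's courier service is not required to carry workers'-compensation cover.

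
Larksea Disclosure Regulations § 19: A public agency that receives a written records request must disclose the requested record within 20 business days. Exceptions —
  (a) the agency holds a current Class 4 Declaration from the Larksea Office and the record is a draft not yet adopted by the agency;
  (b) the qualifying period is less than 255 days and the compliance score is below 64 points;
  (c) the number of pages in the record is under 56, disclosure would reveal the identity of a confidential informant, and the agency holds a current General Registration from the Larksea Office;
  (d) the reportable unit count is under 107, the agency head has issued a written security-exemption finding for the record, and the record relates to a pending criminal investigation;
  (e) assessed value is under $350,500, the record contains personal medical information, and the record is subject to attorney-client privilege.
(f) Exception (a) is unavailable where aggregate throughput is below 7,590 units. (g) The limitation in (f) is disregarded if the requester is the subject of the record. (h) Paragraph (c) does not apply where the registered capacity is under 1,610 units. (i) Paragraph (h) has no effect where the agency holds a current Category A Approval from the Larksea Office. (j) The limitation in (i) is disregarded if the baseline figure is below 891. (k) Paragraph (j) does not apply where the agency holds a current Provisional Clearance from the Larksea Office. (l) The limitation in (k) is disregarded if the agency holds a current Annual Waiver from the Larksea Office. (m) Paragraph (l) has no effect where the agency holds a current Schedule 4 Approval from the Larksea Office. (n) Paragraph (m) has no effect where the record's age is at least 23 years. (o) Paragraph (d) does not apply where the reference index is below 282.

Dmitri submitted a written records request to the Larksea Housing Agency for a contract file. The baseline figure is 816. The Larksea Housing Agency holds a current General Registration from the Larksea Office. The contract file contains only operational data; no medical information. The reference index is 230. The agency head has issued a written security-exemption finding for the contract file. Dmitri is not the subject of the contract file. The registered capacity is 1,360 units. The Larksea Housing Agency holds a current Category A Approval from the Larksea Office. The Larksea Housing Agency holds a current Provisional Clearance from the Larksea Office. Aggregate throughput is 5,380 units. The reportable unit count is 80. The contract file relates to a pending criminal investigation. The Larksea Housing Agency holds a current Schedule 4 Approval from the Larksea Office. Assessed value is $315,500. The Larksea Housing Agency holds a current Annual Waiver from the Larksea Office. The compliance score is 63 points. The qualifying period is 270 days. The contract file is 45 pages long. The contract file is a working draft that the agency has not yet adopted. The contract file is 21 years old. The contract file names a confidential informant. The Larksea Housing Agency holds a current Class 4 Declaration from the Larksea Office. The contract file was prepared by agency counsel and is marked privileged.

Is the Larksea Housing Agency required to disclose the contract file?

No — exception (c) applies; the Larksea Housing Agency is not required to disclose the contract file.

Exception (a)'s conditions are all satisfied: a current Class 4 Declaration is held; the contract file is an unadopted draft. However, paragraphs (f)–(g) must be considered: (f) is engaged — aggregate throughput is 5,380 units, below the 7,590 units limit. (g), which would lift (f), is not triggered — Dmitri is not the subject of the contract file. So (a) is unavailable.
Exception (b) does not apply: the qualifying period is 270 days, not less than 255 days.
All of (c)'s requirements are met (the number of pages in the record is 45, under the 56 limit; the contract file names a confidential informant; a current General Registration is held). As to paragraphs (h)–(n): (h) would limit (c) — the registered capacity is 1,360 units, under the 1,610 units limit — but (i) sets (h) aside: (i) operates against (h): a current Category A Approval is held. (j) is triggered (the baseline figure is 816, below the 891 limit), but yields to (k): (k) operates against (j): a current Provisional Clearance is held. (l) would limit (k) — a current Annual Waiver is held — but (m) sets (l) aside: (m) operates — a current Schedule 4 Approval is held. (n) is inapplicable (the record's age is 21 years, short of 23 years), so (m) stands. (c) remains available.
All of (d)'s requirements are met (the reportable unit count is 80, under the 107 limit; a written security-exemption finding has been issued; the contract file relates to a pending investigation). But applying paragraph (o): (o) applies — the reference index is 230, below the 282 limit. Exception (d) does not apply.
Exception (e) fails — the contract file contains only operational data.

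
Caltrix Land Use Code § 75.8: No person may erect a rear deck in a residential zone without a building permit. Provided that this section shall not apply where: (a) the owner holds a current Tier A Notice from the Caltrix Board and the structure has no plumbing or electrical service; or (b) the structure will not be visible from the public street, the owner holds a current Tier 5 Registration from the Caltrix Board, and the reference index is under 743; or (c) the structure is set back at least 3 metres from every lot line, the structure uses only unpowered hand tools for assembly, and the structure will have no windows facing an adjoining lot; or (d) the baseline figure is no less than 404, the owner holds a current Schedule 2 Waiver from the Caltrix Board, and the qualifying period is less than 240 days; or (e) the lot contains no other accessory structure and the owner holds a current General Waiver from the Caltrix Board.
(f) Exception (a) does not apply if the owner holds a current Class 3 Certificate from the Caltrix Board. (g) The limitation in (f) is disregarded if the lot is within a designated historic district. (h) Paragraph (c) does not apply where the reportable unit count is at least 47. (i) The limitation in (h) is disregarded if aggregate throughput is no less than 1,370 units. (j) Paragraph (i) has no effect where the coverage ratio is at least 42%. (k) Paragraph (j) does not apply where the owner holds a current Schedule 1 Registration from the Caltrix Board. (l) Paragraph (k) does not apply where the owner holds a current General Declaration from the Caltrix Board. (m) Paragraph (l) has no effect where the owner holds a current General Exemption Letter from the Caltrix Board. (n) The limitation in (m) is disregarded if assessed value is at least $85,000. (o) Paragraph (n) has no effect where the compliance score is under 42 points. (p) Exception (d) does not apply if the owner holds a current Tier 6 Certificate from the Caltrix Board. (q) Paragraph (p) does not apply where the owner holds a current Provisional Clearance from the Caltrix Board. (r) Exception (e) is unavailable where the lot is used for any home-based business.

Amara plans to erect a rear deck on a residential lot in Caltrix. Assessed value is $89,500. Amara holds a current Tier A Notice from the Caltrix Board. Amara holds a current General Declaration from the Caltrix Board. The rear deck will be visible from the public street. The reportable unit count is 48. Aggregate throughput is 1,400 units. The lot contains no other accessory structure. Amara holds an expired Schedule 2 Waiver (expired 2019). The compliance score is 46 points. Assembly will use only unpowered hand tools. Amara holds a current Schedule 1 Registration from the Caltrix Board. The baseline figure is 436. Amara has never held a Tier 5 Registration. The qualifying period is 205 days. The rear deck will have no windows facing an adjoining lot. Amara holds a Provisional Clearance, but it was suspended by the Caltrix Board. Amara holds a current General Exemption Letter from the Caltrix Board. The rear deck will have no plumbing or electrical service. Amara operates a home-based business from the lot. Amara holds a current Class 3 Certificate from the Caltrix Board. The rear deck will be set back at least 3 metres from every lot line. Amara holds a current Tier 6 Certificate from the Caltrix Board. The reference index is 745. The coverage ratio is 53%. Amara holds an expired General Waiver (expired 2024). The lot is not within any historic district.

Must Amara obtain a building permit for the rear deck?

Yes — Amara must obtain a building permit.

Exception (a) is satisfied on its face — a current Tier A Notice is held; there is no plumbing or electrical service. Turning to paragraphs (f)–(g): (f) operates against (a): a current Class 3 Certificate is held. (g) is not triggered (the lot is not in a historic district), so (f) stands. Exception (a) does not apply.
Exception (b) fails — the structure will be visible from the street.
All of (c)'s requirements are met (the setback is at least 3 m on every side; assembly uses only hand tools; no windows face an adjoining lot). Turning to paragraphs (h)–(o): (h) applies — the reportable unit count is 48, meeting the 47 threshold. (i) would limit (h) — aggregate throughput is 1,400 units, meeting the 1,370 units threshold — but (j) sets (i) aside: (j) applies — the coverage ratio is 53%, meeting the 42% threshold. (k) would limit (j) — a current Schedule 1 Registration is held — but (l) sets (k) aside: (l) operates against (k): a current General Declaration is held. (m) operates (a current General Exemption Letter is held), but is set aside by (n): (n) operates against (m): assessed value is $89,500, meeting the $85,000 threshold. (o) is not triggered (the compliance score is 46 points, not under 42 points), so (n) stands. Exception (c) does not apply.
Exception (d) fails — the Schedule 2 Waiver is not current.
Exception (e) requires that the owner holds a current General Waiver from the Caltrix Board; but no current General Waiver is held, so (e) is unavailable.
No exception displaces § 75.8.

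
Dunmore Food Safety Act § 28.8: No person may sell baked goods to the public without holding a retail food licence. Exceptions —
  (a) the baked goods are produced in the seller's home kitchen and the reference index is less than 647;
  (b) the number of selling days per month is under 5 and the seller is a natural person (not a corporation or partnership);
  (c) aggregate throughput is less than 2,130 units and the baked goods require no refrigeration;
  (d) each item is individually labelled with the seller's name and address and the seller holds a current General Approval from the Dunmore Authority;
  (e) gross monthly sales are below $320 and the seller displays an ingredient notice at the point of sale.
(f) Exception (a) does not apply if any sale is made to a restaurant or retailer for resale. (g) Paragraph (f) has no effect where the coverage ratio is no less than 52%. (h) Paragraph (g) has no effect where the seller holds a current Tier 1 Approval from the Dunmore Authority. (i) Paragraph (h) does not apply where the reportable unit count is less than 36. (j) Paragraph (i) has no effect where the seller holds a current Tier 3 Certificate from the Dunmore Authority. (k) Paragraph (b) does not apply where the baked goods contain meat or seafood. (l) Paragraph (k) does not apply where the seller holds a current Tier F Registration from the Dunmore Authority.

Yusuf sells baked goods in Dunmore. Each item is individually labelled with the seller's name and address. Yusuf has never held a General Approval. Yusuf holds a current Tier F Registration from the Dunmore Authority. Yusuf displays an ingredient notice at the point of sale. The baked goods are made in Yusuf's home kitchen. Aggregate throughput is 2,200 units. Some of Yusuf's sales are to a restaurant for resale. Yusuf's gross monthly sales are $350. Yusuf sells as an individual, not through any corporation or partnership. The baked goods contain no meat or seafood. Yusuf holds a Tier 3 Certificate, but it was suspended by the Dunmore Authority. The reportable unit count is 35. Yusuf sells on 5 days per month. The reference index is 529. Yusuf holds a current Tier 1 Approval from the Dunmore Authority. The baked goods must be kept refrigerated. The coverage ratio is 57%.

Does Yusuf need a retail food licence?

No — exception (a) applies; Yusuf is not required to hold a retail food licence.

All of (a)'s requirements are met (the baked goods are home-kitchen produced; the reference index is 529, less than the 647 limit). As to paragraphs (f)–(j): (f) would limit (a) — some sales are to a restaurant for resale — but (g) sets (f) aside: (g) is triggered — the coverage ratio is 57%, meeting the 52% threshold. (h) operates (a current Tier 1 Approval is held), but yields to (i): (i) operates against (h): the reportable unit count is 35, less than the 36 limit. (j) is not engaged (there is no Tier 3 Certificate in force), so (i) stands. Exception (a) stands.
Exception (b) fails — the number of selling days per month is 5, not under 5.
Exception (c) does not apply: aggregate throughput is 2,200 units, not less than 2,130 units.
Exception (d) fails — there is no General Approval in force.
Exception (e) does not apply: gross monthly sales are $350, not below $320.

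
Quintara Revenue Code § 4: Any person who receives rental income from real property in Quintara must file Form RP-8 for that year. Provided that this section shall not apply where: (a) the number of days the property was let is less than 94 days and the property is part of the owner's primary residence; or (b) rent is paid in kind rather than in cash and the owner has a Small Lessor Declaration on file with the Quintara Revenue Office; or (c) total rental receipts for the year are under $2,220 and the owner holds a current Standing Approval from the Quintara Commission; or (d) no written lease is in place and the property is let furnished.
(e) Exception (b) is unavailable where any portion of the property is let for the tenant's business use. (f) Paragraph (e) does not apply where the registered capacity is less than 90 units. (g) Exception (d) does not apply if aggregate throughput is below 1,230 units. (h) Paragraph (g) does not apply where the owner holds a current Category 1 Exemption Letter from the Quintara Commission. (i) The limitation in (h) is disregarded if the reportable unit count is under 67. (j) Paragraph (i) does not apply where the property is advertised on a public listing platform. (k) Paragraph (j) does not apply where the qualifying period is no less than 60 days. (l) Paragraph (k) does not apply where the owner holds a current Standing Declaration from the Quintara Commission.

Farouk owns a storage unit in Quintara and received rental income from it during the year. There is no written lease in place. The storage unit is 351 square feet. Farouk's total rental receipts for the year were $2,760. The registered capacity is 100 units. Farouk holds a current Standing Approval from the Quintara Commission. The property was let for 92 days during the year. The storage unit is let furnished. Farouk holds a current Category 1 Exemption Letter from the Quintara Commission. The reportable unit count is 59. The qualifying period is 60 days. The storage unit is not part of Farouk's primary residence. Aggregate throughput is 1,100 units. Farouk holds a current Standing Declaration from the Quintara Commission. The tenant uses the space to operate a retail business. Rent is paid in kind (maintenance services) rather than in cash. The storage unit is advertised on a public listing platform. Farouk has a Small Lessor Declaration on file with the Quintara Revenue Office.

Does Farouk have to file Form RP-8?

No — exception (d) applies; Farouk is not required to file Form RP-8.

Exception (a) requires that the property is part of the owner's primary residence; but the storage unit is not part of the primary residence, so (a) is unavailable.
Exception (b) is satisfied on its face — rent is paid in kind; a Small Lessor Declaration is on file. However, paragraphs (e)–(f) must be considered: (e) operates against (b): the space is let for business use. (f), which would lift (e), is not engaged — the registered capacity is 100 units, not less than 90 units. Exception (b) does not apply.
Exception (c) fails — total rental receipts for the year are $2,760, not under $2,220.
All of (d)'s requirements are met (there is no written lease; the property is let furnished). Under paragraphs (g)–(l): (g) operates (aggregate throughput is 1,100 units, below the 1,230 units limit), but is overridden by (h): (h) operates against (g): a current Category 1 Exemption Letter is held. (i) is engaged (the reportable unit count is 59, under the 67 limit), but is itself disapplied by (j): (j) operates against (i): the property is publicly advertised. (k) applies (the qualifying period is 60 days, meeting the 60 days threshold), but is set aside by (l): (l) applies — a current Standing Declaration is held. So (d) applies.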